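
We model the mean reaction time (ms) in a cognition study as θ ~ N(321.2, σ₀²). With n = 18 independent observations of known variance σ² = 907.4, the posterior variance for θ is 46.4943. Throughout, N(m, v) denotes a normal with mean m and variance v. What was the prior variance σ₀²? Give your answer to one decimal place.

σ₀² = 598.4

For the Normal–Normal model with known σ², precisions add: τ_n = τ₀ + n/σ².
So 1/σ₀² = 1/46.4943 − 18/907.4 = 0.021508 − 0.019837 = 0.001671.
Hence σ₀² = 1/0.001671 ≈ 598.4.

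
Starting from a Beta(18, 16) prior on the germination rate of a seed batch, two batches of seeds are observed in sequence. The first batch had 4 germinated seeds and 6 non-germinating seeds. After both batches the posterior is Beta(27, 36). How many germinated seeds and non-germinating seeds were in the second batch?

Sequential conjugate updates are equivalent to a single update on the pooled data, so total successes = posterior α − prior α and total failures = posterior β − prior β.
Total across both batches: 27−18=9 germinated seeds, 36−16=20 non-germinating seeds.
Subtract the first batch: 9−4=5 germinated seeds and 20−6=14 non-germinating seeds.

5 germinated seeds and 14 non-germinating seeds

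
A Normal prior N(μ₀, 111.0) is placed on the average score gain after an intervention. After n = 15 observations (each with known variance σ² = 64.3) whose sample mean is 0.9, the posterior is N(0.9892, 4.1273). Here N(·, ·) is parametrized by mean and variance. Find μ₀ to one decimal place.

μ₀ = 3.3

The posterior mean is a precision-weighted average: μ_n = (τ₀μ₀ + τ_data·x̄)/(τ₀+τ_data), with τ₀=1/σ₀² and τ_data=n/σ².
Here τ₀ = 1/111.0 = 0.009009 and τ_data = 15/64.3 = 0.233281, so τ_n = 0.242290.
Rearranging for μ₀: μ₀ = (μ_n·τ_n − τ_data·x̄)/τ₀ = (0.9892·0.242290 − 0.233281·0.9) / 0.009009 = 0.029720/0.009009 ≈ 3.3.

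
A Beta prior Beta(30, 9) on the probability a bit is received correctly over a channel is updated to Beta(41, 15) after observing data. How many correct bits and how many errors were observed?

Under Beta–binomial conjugacy the posterior parameters are (a+s, b+f).
So s = 41 − 30 = 11 and f = 15 − 9 = 6.

11 correct bits and 6 errors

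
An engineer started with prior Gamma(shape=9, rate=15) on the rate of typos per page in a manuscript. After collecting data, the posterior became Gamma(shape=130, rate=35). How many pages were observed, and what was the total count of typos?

Gamma–Poisson conjugacy: posterior shape = α + Σxᵢ, posterior rate = β + n.
Matching: Σxᵢ = 130 − 9 = 121 and n = 35 − 15 = 20.

n = 20 pages with total 121 typos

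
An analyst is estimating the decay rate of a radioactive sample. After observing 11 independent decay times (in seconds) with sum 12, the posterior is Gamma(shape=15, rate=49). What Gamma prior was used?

For an exponential likelihood with a Gamma(α, β) prior on the rate, n observations with total T give posterior Gamma(α+n, β+T).
So α = 15 − 11 = 4 and β = 49 − 12 = 37.

Gamma(shape=4, rate=37)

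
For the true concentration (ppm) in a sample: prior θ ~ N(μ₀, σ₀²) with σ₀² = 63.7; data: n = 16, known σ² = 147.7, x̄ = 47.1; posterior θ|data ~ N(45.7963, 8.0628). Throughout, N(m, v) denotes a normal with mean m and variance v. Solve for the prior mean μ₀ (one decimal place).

With known observation variance, the Normal–Normal posterior has precision τ_n = τ₀ + n/σ² and mean μ_n = (τ₀μ₀ + (n/σ²)x̄)/τ_n.
Here τ₀ = 1/63.7 = 0.015699 and τ_data = 16/147.7 = 0.108328, so τ_n = 0.124027.
Rearranging for μ₀: μ₀ = (μ_n·τ_n − τ_data·x̄)/τ₀ = (45.7963·0.124027 − 0.108328·47.1) / 0.015699 = 0.577729/0.015699 ≈ 36.8.

μ₀ = 36.8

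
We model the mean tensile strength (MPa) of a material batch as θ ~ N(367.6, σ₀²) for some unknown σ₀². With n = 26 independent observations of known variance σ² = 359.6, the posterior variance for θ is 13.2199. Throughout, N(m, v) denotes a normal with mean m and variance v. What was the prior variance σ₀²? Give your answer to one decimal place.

σ₀² = 299.3

For the Normal–Normal model with known σ², precisions add: τ_n = τ₀ + n/σ².
So 1/σ₀² = 1/13.2199 − 26/359.6 = 0.075644 − 0.072303 = 0.003341.
Hence σ₀² = 1/0.003341 ≈ 299.3.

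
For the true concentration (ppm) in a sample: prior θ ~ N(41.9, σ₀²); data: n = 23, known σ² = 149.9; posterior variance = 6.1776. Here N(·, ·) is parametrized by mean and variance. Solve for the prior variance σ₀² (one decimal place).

σ₀² = 118.5

Posterior precision equals prior precision plus data precision: 1/σ_n² = 1/σ₀² + n/σ².
So 1/σ₀² = 1/6.1776 − 23/149.9 = 0.161875 − 0.153436 = 0.008439.
Hence σ₀² = 1/0.008439 ≈ 118.5.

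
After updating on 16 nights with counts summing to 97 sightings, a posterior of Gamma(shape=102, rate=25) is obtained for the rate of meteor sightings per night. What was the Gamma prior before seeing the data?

A Gamma(α, β) prior (rate parametrization) on a Poisson rate with n observations summing to S gives posterior Gamma(α+S, β+n).
So α = 102 − 97 = 5 and β = 25 − 16 = 9.

Gamma(shape=5, rate=9)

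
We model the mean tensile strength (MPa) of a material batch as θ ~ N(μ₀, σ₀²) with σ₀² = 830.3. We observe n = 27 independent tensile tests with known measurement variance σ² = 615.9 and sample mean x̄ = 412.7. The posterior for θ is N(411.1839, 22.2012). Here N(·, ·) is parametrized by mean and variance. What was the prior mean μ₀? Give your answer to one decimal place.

μ₀ = 356.0

With known observation variance, the Normal–Normal posterior has precision τ_n = τ₀ + n/σ² and mean μ_n = (τ₀μ₀ + (n/σ²)x̄)/τ_n.
Here τ₀ = 1/830.3 = 0.001204 and τ_data = 27/615.9 = 0.043838, so τ_n = 0.045042.
Rearranging for μ₀: μ₀ = (μ_n·τ_n − τ_data·x̄)/τ₀ = (411.1839·0.045042 − 0.043838·412.7) / 0.001204 = 0.428603/0.001204 ≈ 356.0.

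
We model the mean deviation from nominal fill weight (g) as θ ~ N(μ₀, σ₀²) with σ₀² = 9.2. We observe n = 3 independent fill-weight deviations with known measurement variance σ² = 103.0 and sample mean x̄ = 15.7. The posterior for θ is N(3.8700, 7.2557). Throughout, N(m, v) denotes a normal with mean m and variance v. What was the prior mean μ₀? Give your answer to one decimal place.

With known observation variance, the Normal–Normal posterior has precision τ_n = τ₀ + n/σ² and mean μ_n = (τ₀μ₀ + (n/σ²)x̄)/τ_n.
Here τ₀ = 1/9.2 = 0.108696 and τ_data = 3/103.0 = 0.029126, so τ_n = 0.137822.
Rearranging for μ₀: μ₀ = (μ_n·τ_n − τ_data·x̄)/τ₀ = (3.8700·0.137822 − 0.029126·15.7) / 0.108696 = 0.076093/0.108696 ≈ 0.7.

μ₀ = 0.7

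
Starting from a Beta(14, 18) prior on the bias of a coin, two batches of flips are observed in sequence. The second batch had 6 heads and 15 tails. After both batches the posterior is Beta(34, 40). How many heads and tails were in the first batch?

Because Beta–binomial updating is additive in the counts, the combined data contributed (α_post−α_prior, β_post−β_prior) successes and failures.
Total across both batches: 34−14=20 heads, 40−18=22 tails.
Subtract the second batch: 20−6=14 heads and 22−15=7 tails.

14 heads and 7 tails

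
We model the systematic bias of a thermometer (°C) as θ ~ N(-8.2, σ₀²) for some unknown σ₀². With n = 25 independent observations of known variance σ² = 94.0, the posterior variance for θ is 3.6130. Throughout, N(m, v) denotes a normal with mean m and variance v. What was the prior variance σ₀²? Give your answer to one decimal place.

σ₀² = 92.4

Posterior precision equals prior precision plus data precision: 1/σ_n² = 1/σ₀² + n/σ².
So 1/σ₀² = 1/3.6130 − 25/94.0 = 0.276778 − 0.265957 = 0.010821.
Hence σ₀² = 1/0.010821 ≈ 92.4.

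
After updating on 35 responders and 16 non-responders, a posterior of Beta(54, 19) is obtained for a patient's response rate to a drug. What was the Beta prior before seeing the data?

A Beta(a, b) prior with s successes and f failures in binomial data gives a Beta(a+s, b+f) posterior.
So a = 54 − 35 = 19 and b = 19 − 16 = 3.

Beta(19, 3)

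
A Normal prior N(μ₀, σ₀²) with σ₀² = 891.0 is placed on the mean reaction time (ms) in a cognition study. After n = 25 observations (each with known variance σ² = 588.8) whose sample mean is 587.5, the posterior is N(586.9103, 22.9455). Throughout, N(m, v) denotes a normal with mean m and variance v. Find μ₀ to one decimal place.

μ₀ = 564.6

The posterior mean is a precision-weighted average: μ_n = (τ₀μ₀ + τ_data·x̄)/(τ₀+τ_data), with τ₀=1/σ₀² and τ_data=n/σ².
Here τ₀ = 1/891.0 = 0.001122 and τ_data = 25/588.8 = 0.042459, so τ_n = 0.043581.
Rearranging for μ₀: μ₀ = (μ_n·τ_n − τ_data·x̄)/τ₀ = (586.9103·0.043581 − 0.042459·587.5) / 0.001122 = 0.633475/0.001122 ≈ 564.6.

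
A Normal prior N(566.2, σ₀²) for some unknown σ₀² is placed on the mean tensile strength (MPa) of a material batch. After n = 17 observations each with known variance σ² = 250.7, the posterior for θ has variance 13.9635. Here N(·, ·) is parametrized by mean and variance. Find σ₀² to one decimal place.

Posterior precision equals prior precision plus data precision: 1/σ_n² = 1/σ₀² + n/σ².
So 1/σ₀² = 1/13.9635 − 17/250.7 = 0.071615 − 0.067810 = 0.003805.
Hence σ₀² = 1/0.003805 ≈ 262.8.

σ₀² = 262.8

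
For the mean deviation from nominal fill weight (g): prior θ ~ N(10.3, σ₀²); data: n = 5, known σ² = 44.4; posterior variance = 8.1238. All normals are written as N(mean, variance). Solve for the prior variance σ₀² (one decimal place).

For the Normal–Normal model with known σ², precisions add: τ_n = τ₀ + n/σ².
So 1/σ₀² = 1/8.1238 − 5/44.4 = 0.123095 − 0.112613 = 0.010482.
Hence σ₀² = 1/0.010482 ≈ 95.4.

σ₀² = 95.4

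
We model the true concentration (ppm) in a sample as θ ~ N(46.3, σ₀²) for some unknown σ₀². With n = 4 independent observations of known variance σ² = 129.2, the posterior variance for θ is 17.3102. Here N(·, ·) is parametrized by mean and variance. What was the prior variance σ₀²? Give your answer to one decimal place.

σ₀² = 37.3

For the Normal–Normal model with known σ², precisions add: τ_n = τ₀ + n/σ².
So 1/σ₀² = 1/17.3102 − 4/129.2 = 0.057769 − 0.030960 = 0.026809.
Hence σ₀² = 1/0.026809 ≈ 37.3.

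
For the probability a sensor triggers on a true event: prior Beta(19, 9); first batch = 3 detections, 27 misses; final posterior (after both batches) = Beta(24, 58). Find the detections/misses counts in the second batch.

2 detections and 22 misses

Because Beta–binomial updating is additive in the counts, the combined data contributed (α_post−α_prior, β_post−β_prior) successes and failures.
Total across both batches: 24−19=5 detections, 58−9=49 misses.
Subtract the first batch: 5−3=2 detections and 49−27=22 misses.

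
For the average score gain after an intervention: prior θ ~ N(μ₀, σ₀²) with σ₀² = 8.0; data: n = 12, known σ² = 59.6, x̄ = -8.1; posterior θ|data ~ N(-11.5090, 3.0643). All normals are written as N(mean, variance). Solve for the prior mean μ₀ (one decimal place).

The posterior mean is a precision-weighted average: μ_n = (τ₀μ₀ + τ_data·x̄)/(τ₀+τ_data), with τ₀=1/σ₀² and τ_data=n/σ².
Here τ₀ = 1/8.0 = 0.125000 and τ_data = 12/59.6 = 0.201342, so τ_n = 0.326342.
Rearranging for μ₀: μ₀ = (μ_n·τ_n − τ_data·x̄)/τ₀ = (-11.5090·0.326342 − 0.201342·-8.1) / 0.125000 = -2.125000/0.125000 ≈ -17.0.

μ₀ = -17.0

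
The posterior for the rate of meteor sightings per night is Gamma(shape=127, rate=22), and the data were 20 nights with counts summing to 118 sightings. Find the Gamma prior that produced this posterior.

A Gamma(α, β) prior (rate parametrization) on a Poisson rate with n observations summing to S gives posterior Gamma(α+S, β+n).
So α = 127 − 118 = 9 and β = 22 − 20 = 2.

Gamma(shape=9, rate=2)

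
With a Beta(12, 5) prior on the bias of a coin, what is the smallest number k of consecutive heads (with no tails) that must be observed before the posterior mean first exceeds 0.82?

k = 11

After k heads and 0 tails the posterior is Beta(12+k, 5), with mean (12+k)/(12+5+k).
Set (12+k)/(17+k) > 0.82 and solve: k > (0.82·17 − 12)/(1 − 0.82) = 10.778.
The smallest integer exceeding 10.778 is 11.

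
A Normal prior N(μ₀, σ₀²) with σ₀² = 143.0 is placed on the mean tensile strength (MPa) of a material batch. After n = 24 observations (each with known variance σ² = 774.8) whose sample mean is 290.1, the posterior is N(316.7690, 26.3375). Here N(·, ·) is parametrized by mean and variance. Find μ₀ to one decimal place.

With known observation variance, the Normal–Normal posterior has precision τ_n = τ₀ + n/σ² and mean μ_n = (τ₀μ₀ + (n/σ²)x̄)/τ_n.
Here τ₀ = 1/143.0 = 0.006993 and τ_data = 24/774.8 = 0.030976, so τ_n = 0.037969.
Rearranging for μ₀: μ₀ = (μ_n·τ_n − τ_data·x̄)/τ₀ = (316.7690·0.037969 − 0.030976·290.1) / 0.006993 = 3.041265/0.006993 ≈ 434.9.

μ₀ = 434.9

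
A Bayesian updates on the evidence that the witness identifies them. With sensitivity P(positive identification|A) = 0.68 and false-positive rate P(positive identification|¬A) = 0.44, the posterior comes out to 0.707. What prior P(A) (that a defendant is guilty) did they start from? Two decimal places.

P(A) = 0.61

In odds form, posterior odds = prior odds × likelihood ratio, so prior odds = posterior odds ÷ LR.
Posterior odds = 0.707/(1−0.707) = 2.4130. LR = 0.68/0.44 = 1.5455.
Prior odds = 2.4130/1.5455 = 1.5613, so P(A) = 1.5613/(1+1.5613) ≈ 0.61.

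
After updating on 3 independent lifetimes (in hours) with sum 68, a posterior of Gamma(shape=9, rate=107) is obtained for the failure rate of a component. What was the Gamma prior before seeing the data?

Gamma–exponential conjugacy: posterior shape = α + n, posterior rate = β + Σtᵢ.
So α = 9 − 3 = 6 and β = 107 − 68 = 39.

Gamma(shape=6, rate=39)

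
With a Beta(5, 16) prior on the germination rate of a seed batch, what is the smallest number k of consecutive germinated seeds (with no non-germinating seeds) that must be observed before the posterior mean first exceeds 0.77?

k = 49

After k germinated seeds and 0 non-germinating seeds the posterior is Beta(5+k, 16), with mean (5+k)/(5+16+k).
Set (5+k)/(21+k) > 0.77 and solve: k > (0.77·21 − 5)/(1 − 0.77) = 48.565.
The smallest integer exceeding 48.565 is 49, and checking k=49: (54)/(70) = 0.7714 > 0.77.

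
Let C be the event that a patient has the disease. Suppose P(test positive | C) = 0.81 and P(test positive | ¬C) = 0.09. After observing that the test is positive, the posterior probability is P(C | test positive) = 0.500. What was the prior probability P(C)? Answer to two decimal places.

In odds form, posterior odds = prior odds × likelihood ratio, so prior odds = posterior odds ÷ LR.
Posterior odds = 0.500/(1−0.500) = 1.0000. LR = 0.81/0.09 = 9.0000.
Prior odds = 1.0000/9.0000 = 0.1111, so P(C) = 0.1111/(1+0.1111) ≈ 0.10.

P(C) = 0.10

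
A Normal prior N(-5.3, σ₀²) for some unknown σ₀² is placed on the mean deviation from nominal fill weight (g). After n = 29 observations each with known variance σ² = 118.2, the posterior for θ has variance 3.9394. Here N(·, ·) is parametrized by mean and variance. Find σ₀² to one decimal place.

σ₀² = 117.7

Posterior precision equals prior precision plus data precision: 1/σ_n² = 1/σ₀² + n/σ².
So 1/σ₀² = 1/3.9394 − 29/118.2 = 0.253846 − 0.245347 = 0.008499.
Hence σ₀² = 1/0.008499 ≈ 117.7.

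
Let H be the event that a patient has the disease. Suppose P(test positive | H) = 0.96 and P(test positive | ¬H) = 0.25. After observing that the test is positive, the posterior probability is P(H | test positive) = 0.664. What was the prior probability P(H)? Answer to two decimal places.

P(H) = 0.34

Bayes' rule in odds form gives O(H|E) = O(H)·[P(E|H)/P(E|¬H)], hence O(H) = O(H|E)/LR.
Posterior odds = 0.664/(1−0.664) = 1.9762. LR = 0.96/0.25 = 3.8400.
Prior odds = 1.9762/3.8400 = 0.5146, so P(H) = 0.5146/(1+0.5146) ≈ 0.34.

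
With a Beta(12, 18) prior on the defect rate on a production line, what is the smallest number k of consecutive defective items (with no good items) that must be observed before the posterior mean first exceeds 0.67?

After k defective items and 0 good items the posterior is Beta(12+k, 18), with mean (12+k)/(12+18+k).
Set (12+k)/(30+k) > 0.67 and solve: k > (0.67·30 − 12)/(1 − 0.67) = 24.545.
The smallest integer exceeding 24.545 is 25, and checking k=25: (37)/(55) = 0.6727 > 0.67.

k = 25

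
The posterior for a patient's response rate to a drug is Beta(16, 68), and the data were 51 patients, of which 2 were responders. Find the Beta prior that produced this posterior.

Beta(14, 19)

A Beta(α, β) prior with s successes and f failures in binomial data gives a Beta(α+s, β+f) posterior.
So α = 16 − 2 = 14 and β = 68 − 49 = 19.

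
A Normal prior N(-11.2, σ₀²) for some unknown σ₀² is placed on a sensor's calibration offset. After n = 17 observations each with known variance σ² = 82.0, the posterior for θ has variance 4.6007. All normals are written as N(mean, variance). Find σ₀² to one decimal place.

For the Normal–Normal model with known σ², precisions add: τ_n = τ₀ + n/σ².
So 1/σ₀² = 1/4.6007 − 17/82.0 = 0.217358 − 0.207317 = 0.010041.
Hence σ₀² = 1/0.010041 ≈ 99.6.

σ₀² = 99.6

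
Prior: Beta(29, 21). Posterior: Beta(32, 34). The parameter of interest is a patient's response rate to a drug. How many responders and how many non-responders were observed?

Under Beta–binomial conjugacy the posterior parameters are (a+s, b+f).
So s = 32 − 29 = 3 and f = 34 − 21 = 13.

3 responders and 13 non-responders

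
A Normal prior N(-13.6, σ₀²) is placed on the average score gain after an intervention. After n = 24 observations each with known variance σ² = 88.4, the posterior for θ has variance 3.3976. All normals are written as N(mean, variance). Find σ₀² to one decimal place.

σ₀² = 43.8

Posterior precision equals prior precision plus data precision: 1/σ_n² = 1/σ₀² + n/σ².
So 1/σ₀² = 1/3.3976 − 24/88.4 = 0.294325 − 0.271493 = 0.022832.
Hence σ₀² = 1/0.022832 ≈ 43.8.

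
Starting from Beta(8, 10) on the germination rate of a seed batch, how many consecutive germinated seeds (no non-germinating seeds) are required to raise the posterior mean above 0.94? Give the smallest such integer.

k = 149

After k germinated seeds and 0 non-germinating seeds the posterior is Beta(8+k, 10), with mean (8+k)/(8+10+k).
Set (8+k)/(18+k) > 0.94 and solve: k > (0.94·18 − 8)/(1 − 0.94) = 148.667.
The smallest integer exceeding 148.667 is 149.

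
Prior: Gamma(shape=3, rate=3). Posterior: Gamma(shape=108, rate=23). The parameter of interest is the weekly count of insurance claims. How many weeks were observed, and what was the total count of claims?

Gamma–Poisson conjugacy: posterior shape = α + Σxᵢ, posterior rate = β + n.
Matching: Σxᵢ = 108 − 3 = 105 and n = 23 − 3 = 20.

n = 20 weeks with total 105 claims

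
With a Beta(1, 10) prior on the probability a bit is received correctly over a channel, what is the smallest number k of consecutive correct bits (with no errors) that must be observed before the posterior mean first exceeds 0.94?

k = 156

After k correct bits and 0 errors the posterior is Beta(1+k, 10), with mean (1+k)/(1+10+k).
Set (1+k)/(11+k) > 0.94 and solve: k > (0.94·11 − 1)/(1 − 0.94) = 155.667.
The smallest integer exceeding 155.667 is 156, and checking k=156: (157)/(167) = 0.9401 > 0.94.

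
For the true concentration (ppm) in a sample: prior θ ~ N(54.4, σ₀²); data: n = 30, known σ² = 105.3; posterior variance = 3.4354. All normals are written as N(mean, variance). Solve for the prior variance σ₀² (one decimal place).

σ₀² = 161.6

Posterior precision equals prior precision plus data precision: 1/σ_n² = 1/σ₀² + n/σ².
So 1/σ₀² = 1/3.4354 − 30/105.3 = 0.291087 − 0.284900 = 0.006187.
Hence σ₀² = 1/0.006187 ≈ 161.6.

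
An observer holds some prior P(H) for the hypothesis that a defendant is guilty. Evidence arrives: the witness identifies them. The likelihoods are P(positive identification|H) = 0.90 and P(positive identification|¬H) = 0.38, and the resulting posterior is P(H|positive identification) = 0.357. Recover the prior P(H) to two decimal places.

P(H) = 0.19

In odds form, posterior odds = prior odds × likelihood ratio, so prior odds = posterior odds ÷ LR.
Posterior odds = 0.357/(1−0.357) = 0.5552. LR = 0.90/0.38 = 2.3684.
Prior odds = 0.5552/2.3684 = 0.2344, so P(H) = 0.2344/(1+0.2344) ≈ 0.19.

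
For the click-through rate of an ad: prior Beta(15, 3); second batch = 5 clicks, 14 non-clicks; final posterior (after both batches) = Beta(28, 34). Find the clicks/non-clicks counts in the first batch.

Because Beta–binomial updating is additive in the counts, the combined data contributed (α_post−α_prior, β_post−β_prior) successes and failures.
Total across both batches: 28−15=13 clicks, 34−3=31 non-clicks.
Subtract the second batch: 13−5=8 clicks and 31−14=17 non-clicks.

8 clicks and 17 non-clicks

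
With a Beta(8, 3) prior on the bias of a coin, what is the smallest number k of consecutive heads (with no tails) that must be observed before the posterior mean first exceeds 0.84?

After k heads and 0 tails the posterior is Beta(8+k, 3), with mean (8+k)/(8+3+k).
Set (8+k)/(11+k) > 0.84 and solve: k > (0.84·11 − 8)/(1 − 0.84) = 7.750.
The smallest integer exceeding 7.750 is 8.

k = 8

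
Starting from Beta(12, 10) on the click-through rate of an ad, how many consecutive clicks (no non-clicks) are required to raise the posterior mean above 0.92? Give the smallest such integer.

After k clicks and 0 non-clicks the posterior is Beta(12+k, 10), with mean (12+k)/(12+10+k).
Set (12+k)/(22+k) > 0.92 and solve: k > (0.92·22 − 12)/(1 − 0.92) = 103.000.
The smallest integer exceeding 103.000 is 104.

k = 104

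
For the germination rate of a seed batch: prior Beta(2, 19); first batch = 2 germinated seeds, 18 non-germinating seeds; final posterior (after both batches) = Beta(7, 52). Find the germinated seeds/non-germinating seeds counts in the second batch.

Because Beta–binomial updating is additive in the counts, the combined data contributed (α_post−α_prior, β_post−β_prior) successes and failures.
Total across both batches: 7−2=5 germinated seeds, 52−19=33 non-germinating seeds.
Subtract the first batch: 5−2=3 germinated seeds and 33−18=15 non-germinating seeds.

3 germinated seeds and 15 non-germinating seeds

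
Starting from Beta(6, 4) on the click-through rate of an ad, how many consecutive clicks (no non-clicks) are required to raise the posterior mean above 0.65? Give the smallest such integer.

k = 2

After k clicks and 0 non-clicks the posterior is Beta(6+k, 4), with mean (6+k)/(6+4+k).
Set (6+k)/(10+k) > 0.65 and solve: k > (0.65·10 − 6)/(1 − 0.65) = 1.429.
The smallest integer exceeding 1.429 is 2, and checking k=2: (8)/(12) = 0.6667 > 0.65.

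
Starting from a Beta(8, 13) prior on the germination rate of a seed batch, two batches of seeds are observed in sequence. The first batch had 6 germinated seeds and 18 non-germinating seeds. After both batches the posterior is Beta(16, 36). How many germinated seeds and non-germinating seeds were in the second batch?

Because Beta–binomial updating is additive in the counts, the combined data contributed (α_post−α_prior, β_post−β_prior) successes and failures.
Total across both batches: 16−8=8 germinated seeds, 36−13=23 non-germinating seeds.
Subtract the first batch: 8−6=2 germinated seeds and 23−18=5 non-germinating seeds.

2 germinated seeds and 5 non-germinating seeds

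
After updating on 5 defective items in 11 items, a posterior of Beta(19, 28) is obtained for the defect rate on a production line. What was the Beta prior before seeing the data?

Beta(14, 22)

Under Beta–binomial conjugacy the posterior parameters are (α+s, β+f).
Subtract the data counts: 19−5=14, 28−6=22.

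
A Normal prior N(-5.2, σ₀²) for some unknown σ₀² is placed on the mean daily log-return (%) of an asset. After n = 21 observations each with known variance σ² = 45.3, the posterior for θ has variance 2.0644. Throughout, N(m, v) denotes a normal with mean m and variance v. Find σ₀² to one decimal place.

σ₀² = 48.0

Posterior precision equals prior precision plus data precision: 1/σ_n² = 1/σ₀² + n/σ².
So 1/σ₀² = 1/2.0644 − 21/45.3 = 0.484402 − 0.463576 = 0.020826.
Hence σ₀² = 1/0.020826 ≈ 48.0.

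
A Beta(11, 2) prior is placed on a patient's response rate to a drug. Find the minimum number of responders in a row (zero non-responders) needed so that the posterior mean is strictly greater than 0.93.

After k responders and 0 non-responders the posterior is Beta(11+k, 2), with mean (11+k)/(11+2+k).
Set (11+k)/(13+k) > 0.93 and solve: k > (0.93·13 − 11)/(1 − 0.93) = 15.571.
The smallest integer exceeding 15.571 is 16.

k = 16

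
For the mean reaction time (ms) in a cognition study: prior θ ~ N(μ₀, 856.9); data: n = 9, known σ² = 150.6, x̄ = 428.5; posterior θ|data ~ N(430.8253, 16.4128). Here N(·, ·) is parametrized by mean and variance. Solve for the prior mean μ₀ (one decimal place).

With known observation variance, the Normal–Normal posterior has precision τ_n = τ₀ + n/σ² and mean μ_n = (τ₀μ₀ + (n/σ²)x̄)/τ_n.
Here τ₀ = 1/856.9 = 0.001167 and τ_data = 9/150.6 = 0.059761, so τ_n = 0.060928.
Rearranging for μ₀: μ₀ = (μ_n·τ_n − τ_data·x̄)/τ₀ = (430.8253·0.060928 − 0.059761·428.5) / 0.001167 = 0.641735/0.001167 ≈ 549.9.

μ₀ = 549.9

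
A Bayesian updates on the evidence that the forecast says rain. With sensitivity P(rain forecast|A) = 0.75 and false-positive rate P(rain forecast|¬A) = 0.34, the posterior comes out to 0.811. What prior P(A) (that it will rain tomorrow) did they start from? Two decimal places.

Bayes' rule in odds form gives O(A|E) = O(A)·[P(E|A)/P(E|¬A)], hence O(A) = O(A|E)/LR.
Posterior odds = 0.811/(1−0.811) = 4.2910. LR = 0.75/0.34 = 2.2059.
Prior odds = 4.2910/2.2059 = 1.9452, so P(A) = 1.9452/(1+1.9452) ≈ 0.66.

P(A) = 0.66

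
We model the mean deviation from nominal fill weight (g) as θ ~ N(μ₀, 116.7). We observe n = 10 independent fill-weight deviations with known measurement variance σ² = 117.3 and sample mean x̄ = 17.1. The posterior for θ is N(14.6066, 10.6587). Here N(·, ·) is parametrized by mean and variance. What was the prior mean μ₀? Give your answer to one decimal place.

With known observation variance, the Normal–Normal posterior has precision τ_n = τ₀ + n/σ² and mean μ_n = (τ₀μ₀ + (n/σ²)x̄)/τ_n.
Here τ₀ = 1/116.7 = 0.008569 and τ_data = 10/117.3 = 0.085251, so τ_n = 0.093820.
Rearranging for μ₀: μ₀ = (μ_n·τ_n − τ_data·x̄)/τ₀ = (14.6066·0.093820 − 0.085251·17.1) / 0.008569 = -0.087401/0.008569 ≈ -10.2.

μ₀ = -10.2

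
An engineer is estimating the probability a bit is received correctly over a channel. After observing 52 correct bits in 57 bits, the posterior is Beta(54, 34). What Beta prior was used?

Under Beta–binomial conjugacy the posterior parameters are (α+s, β+f).
So α = 54 − 52 = 2 and β = 34 − 5 = 29.

Beta(2, 29)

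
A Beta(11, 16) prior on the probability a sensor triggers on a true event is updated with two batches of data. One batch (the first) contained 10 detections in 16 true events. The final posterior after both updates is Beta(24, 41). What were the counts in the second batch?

3 detections and 19 misses

Sequential conjugate updates are equivalent to a single update on the pooled data, so total successes = posterior α − prior α and total failures = posterior β − prior β.
Total across both batches: 24−11=13 detections, 41−16=25 misses.
Subtract the first batch: 13−10=3 detections and 25−6=19 misses.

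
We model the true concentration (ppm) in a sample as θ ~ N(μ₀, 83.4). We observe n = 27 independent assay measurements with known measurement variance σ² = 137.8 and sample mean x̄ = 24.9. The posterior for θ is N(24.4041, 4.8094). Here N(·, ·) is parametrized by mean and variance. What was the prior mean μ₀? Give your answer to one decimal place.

With known observation variance, the Normal–Normal posterior has precision τ_n = τ₀ + n/σ² and mean μ_n = (τ₀μ₀ + (n/σ²)x̄)/τ_n.
Here τ₀ = 1/83.4 = 0.011990 and τ_data = 27/137.8 = 0.195936, so τ_n = 0.207926.
Rearranging for μ₀: μ₀ = (μ_n·τ_n − τ_data·x̄)/τ₀ = (24.4041·0.207926 − 0.195936·24.9) / 0.011990 = 0.195440/0.011990 ≈ 16.3.

μ₀ = 16.3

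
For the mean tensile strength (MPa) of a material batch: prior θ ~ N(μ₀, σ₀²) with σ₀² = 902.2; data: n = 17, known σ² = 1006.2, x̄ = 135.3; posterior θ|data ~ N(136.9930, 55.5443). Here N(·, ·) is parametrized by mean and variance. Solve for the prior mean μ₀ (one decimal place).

μ₀ = 162.8

With known observation variance, the Normal–Normal posterior has precision τ_n = τ₀ + n/σ² and mean μ_n = (τ₀μ₀ + (n/σ²)x̄)/τ_n.
Here τ₀ = 1/902.2 = 0.001108 and τ_data = 17/1006.2 = 0.016895, so τ_n = 0.018003.
Rearranging for μ₀: μ₀ = (μ_n·τ_n − τ_data·x̄)/τ₀ = (136.9930·0.018003 − 0.016895·135.3) / 0.001108 = 0.180391/0.001108 ≈ 162.8.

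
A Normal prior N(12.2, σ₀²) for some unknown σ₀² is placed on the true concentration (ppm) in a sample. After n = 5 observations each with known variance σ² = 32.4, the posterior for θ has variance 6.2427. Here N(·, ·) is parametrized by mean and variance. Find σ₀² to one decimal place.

For the Normal–Normal model with known σ², precisions add: τ_n = τ₀ + n/σ².
So 1/σ₀² = 1/6.2427 − 5/32.4 = 0.160187 − 0.154321 = 0.005866.
Hence σ₀² = 1/0.005866 ≈ 170.5.

σ₀² = 170.5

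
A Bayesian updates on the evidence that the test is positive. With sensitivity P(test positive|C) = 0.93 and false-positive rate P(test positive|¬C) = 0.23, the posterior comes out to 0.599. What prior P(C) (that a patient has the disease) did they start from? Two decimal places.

P(C) = 0.27

In odds form, posterior odds = prior odds × likelihood ratio, so prior odds = posterior odds ÷ LR.
Posterior odds = 0.599/(1−0.599) = 1.4938. LR = 0.93/0.23 = 4.0435.
Prior odds = 1.4938/4.0435 = 0.3694, so P(C) = 0.3694/(1+0.3694) ≈ 0.27.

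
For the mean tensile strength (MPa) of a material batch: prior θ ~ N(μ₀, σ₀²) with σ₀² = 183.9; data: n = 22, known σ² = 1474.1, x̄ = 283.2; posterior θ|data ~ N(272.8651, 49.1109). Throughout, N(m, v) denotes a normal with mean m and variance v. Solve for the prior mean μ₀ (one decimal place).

μ₀ = 244.5

The posterior mean is a precision-weighted average: μ_n = (τ₀μ₀ + τ_data·x̄)/(τ₀+τ_data), with τ₀=1/σ₀² and τ_data=n/σ².
Here τ₀ = 1/183.9 = 0.005438 and τ_data = 22/1474.1 = 0.014924, so τ_n = 0.020362.
Rearranging for μ₀: μ₀ = (μ_n·τ_n − τ_data·x̄)/τ₀ = (272.8651·0.020362 − 0.014924·283.2) / 0.005438 = 1.329602/0.005438 ≈ 244.5.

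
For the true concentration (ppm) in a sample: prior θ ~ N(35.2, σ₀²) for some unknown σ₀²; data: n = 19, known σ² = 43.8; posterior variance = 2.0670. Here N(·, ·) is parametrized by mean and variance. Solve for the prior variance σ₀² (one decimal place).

σ₀² = 20.0

Posterior precision equals prior precision plus data precision: 1/σ_n² = 1/σ₀² + n/σ².
So 1/σ₀² = 1/2.0670 − 19/43.8 = 0.483793 − 0.433790 = 0.050003.
Hence σ₀² = 1/0.050003 ≈ 20.0.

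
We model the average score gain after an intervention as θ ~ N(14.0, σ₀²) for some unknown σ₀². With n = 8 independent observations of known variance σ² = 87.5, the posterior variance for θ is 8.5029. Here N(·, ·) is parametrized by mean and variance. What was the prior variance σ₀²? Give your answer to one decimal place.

Posterior precision equals prior precision plus data precision: 1/σ_n² = 1/σ₀² + n/σ².
So 1/σ₀² = 1/8.5029 − 8/87.5 = 0.117607 − 0.091429 = 0.026178.
Hence σ₀² = 1/0.026178 ≈ 38.2.

σ₀² = 38.2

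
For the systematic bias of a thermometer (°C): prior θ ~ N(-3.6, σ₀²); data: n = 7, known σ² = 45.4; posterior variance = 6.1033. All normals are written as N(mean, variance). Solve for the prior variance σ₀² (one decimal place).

Posterior precision equals prior precision plus data precision: 1/σ_n² = 1/σ₀² + n/σ².
So 1/σ₀² = 1/6.1033 − 7/45.4 = 0.163846 − 0.154185 = 0.009661.
Hence σ₀² = 1/0.009661 ≈ 103.5.

σ₀² = 103.5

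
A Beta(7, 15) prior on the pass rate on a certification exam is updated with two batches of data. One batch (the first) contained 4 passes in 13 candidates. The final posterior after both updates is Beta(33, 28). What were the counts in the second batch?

22 passes and 4 failures

Sequential conjugate updates are equivalent to a single update on the pooled data, so total successes = posterior α − prior α and total failures = posterior β − prior β.
Total across both batches: 33−7=26 passes, 28−15=13 failures.
Subtract the first batch: 26−4=22 passes and 13−9=4 failures.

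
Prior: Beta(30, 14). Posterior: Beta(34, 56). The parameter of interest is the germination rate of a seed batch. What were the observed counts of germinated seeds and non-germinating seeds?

4 germinated seeds and 42 non-germinating seeds

Beta is conjugate to the binomial likelihood: posterior = Beta(a+s, b+f).
Match parameters: s=34−30=4, f=56−14=42.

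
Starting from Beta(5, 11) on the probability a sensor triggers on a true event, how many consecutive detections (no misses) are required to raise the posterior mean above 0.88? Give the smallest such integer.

After k detections and 0 misses the posterior is Beta(5+k, 11), with mean (5+k)/(5+11+k).
Set (5+k)/(16+k) > 0.88 and solve: k > (0.88·16 − 5)/(1 − 0.88) = 75.667.
The smallest integer exceeding 75.667 is 76.

k = 76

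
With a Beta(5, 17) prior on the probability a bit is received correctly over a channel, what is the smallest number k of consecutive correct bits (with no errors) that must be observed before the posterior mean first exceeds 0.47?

After k correct bits and 0 errors the posterior is Beta(5+k, 17), with mean (5+k)/(5+17+k).
Set (5+k)/(22+k) > 0.47 and solve: k > (0.47·22 − 5)/(1 − 0.47) = 10.075.
The smallest integer exceeding 10.075 is 11.

k = 11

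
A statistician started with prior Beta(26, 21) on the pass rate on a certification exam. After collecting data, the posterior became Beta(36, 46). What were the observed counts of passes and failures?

10 passes and 25 failures

Beta is conjugate to the binomial likelihood: posterior = Beta(a+s, b+f).
So s = 36 − 26 = 10 and f = 46 − 21 = 25.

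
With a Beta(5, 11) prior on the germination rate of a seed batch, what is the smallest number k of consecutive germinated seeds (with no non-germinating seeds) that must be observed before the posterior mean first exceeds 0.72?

k = 24

After k germinated seeds and 0 non-germinating seeds the posterior is Beta(5+k, 11), with mean (5+k)/(5+11+k).
Set (5+k)/(16+k) > 0.72 and solve: k > (0.72·16 − 5)/(1 − 0.72) = 23.286.
The smallest integer exceeding 23.286 is 24, and checking k=24: (29)/(40) = 0.7250 > 0.72.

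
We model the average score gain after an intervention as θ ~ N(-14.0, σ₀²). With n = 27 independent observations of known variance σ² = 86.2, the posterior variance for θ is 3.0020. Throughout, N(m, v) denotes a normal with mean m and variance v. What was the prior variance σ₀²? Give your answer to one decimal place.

Posterior precision equals prior precision plus data precision: 1/σ_n² = 1/σ₀² + n/σ².
So 1/σ₀² = 1/3.0020 − 27/86.2 = 0.333111 − 0.313225 = 0.019886.
Hence σ₀² = 1/0.019886 ≈ 50.3.

σ₀² = 50.3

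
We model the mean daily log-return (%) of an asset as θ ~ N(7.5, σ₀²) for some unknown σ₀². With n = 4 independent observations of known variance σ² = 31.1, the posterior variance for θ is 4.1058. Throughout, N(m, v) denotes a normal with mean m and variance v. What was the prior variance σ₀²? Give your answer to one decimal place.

Posterior precision equals prior precision plus data precision: 1/σ_n² = 1/σ₀² + n/σ².
So 1/σ₀² = 1/4.1058 − 4/31.1 = 0.243558 − 0.128617 = 0.114941.
Hence σ₀² = 1/0.114941 ≈ 8.7.

σ₀² = 8.7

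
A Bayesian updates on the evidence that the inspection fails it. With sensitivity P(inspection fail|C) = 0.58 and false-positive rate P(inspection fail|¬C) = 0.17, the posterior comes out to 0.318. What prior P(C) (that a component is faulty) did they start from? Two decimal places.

Bayes' rule in odds form gives O(C|E) = O(C)·[P(E|C)/P(E|¬C)], hence O(C) = O(C|E)/LR.
Posterior odds = 0.318/(1−0.318) = 0.4663. LR = 0.58/0.17 = 3.4118.
Prior odds = 0.4663/3.4118 = 0.1367, so P(C) = 0.1367/(1+0.1367) ≈ 0.12.

P(C) = 0.12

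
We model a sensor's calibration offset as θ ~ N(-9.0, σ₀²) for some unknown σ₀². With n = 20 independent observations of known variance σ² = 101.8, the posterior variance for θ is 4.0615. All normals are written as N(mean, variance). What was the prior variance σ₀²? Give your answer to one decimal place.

For the Normal–Normal model with known σ², precisions add: τ_n = τ₀ + n/σ².
So 1/σ₀² = 1/4.0615 − 20/101.8 = 0.246214 − 0.196464 = 0.049750.
Hence σ₀² = 1/0.049750 ≈ 20.1.

σ₀² = 20.1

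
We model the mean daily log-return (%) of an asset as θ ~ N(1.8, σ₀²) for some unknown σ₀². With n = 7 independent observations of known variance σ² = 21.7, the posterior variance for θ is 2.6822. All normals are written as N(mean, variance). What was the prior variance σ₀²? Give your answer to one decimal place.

σ₀² = 19.9

For the Normal–Normal model with known σ², precisions add: τ_n = τ₀ + n/σ².
So 1/σ₀² = 1/2.6822 − 7/21.7 = 0.372828 − 0.322581 = 0.050247.
Hence σ₀² = 1/0.050247 ≈ 19.9.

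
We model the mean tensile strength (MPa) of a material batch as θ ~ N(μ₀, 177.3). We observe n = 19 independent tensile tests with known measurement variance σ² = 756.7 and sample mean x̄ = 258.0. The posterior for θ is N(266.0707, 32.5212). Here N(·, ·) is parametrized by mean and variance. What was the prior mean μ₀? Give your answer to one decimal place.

μ₀ = 302.0

The posterior mean is a precision-weighted average: μ_n = (τ₀μ₀ + τ_data·x̄)/(τ₀+τ_data), with τ₀=1/σ₀² and τ_data=n/σ².
Here τ₀ = 1/177.3 = 0.005640 and τ_data = 19/756.7 = 0.025109, so τ_n = 0.030749.
Rearranging for μ₀: μ₀ = (μ_n·τ_n − τ_data·x̄)/τ₀ = (266.0707·0.030749 − 0.025109·258.0) / 0.005640 = 1.703286/0.005640 ≈ 302.0.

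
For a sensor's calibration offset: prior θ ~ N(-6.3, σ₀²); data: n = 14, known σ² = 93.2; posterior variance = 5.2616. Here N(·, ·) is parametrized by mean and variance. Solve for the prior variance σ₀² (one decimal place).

σ₀² = 25.1

Posterior precision equals prior precision plus data precision: 1/σ_n² = 1/σ₀² + n/σ².
So 1/σ₀² = 1/5.2616 − 14/93.2 = 0.190056 − 0.150215 = 0.039841.
Hence σ₀² = 1/0.039841 ≈ 25.1.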